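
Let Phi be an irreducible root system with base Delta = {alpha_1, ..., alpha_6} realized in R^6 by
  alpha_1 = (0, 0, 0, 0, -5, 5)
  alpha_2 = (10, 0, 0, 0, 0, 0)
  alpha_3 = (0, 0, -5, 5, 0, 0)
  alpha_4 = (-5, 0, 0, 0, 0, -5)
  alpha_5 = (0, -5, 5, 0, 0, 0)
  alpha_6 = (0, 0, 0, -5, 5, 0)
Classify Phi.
Compute the Cartan integers a_ij = 2(alpha_i, alpha_j)/(alpha_j, alpha_j); the resulting 6x6 Cartan matrix is
[[2, 0, 0, -1, 0, -1], [0, 2, 0, -2, 0, 0], [0, 0, 2, 0, -1, -1], [-1, -1, 0, 2, 0, 0], [0, 0, -1, 0, 2, 0], [-1, 0, -1, 0, 0, 2]].
The roots have two lengths (squared-length ratio 2:1); the short ones are alpha_{1,3,4,5,6}. The associated Dynkin diagram is a chain of 6 nodes with a double edge at one end; the terminal node there is the unique long simple root (C_6), so the type is C_6 (the algebra sp(12)).

C_6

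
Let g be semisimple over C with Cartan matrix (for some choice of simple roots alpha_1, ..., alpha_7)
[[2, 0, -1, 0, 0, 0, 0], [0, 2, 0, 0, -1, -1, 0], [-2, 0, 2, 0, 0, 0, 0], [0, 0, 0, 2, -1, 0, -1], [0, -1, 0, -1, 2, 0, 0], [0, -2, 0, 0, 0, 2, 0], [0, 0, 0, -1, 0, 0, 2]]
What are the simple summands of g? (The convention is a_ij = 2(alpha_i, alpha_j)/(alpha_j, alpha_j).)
B_2 (so(5)) ⊕ C_5 (sp(10))

The diagram associated to this matrix has two connected components: the simple roots {alpha_1, alpha_3} form a chain of 2 nodes with a double edge at one end; the terminal node there is the unique short simple root (B_2), and {alpha_2, alpha_4, alpha_5, alpha_6, alpha_7} form a chain of 5 nodes with a double edge at one end; the terminal node there is the unique long simple root (C_5). A semisimple Lie algebra decomposes uniquely as the direct sum of simple ideals, one per connected component of its Dynkin diagram, so g ≅ B_2 ⊕ C_5 (dimension 10 + 55 = 65).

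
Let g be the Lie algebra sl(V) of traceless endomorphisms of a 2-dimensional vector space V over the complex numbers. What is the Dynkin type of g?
A_1

This is sl(2), which has dimension 2^2 - 1 = 3 and rank 2 - 1 = 1 (a Cartan subalgebra is the diagonal traceless matrices). In the classification of classical Lie algebras, the special linear algebra sl(n+1) has type A_n; here n = 1, so the Dynkin diagram is a chain of 1 nodes with single edges (A_1). Hence the type is A_1.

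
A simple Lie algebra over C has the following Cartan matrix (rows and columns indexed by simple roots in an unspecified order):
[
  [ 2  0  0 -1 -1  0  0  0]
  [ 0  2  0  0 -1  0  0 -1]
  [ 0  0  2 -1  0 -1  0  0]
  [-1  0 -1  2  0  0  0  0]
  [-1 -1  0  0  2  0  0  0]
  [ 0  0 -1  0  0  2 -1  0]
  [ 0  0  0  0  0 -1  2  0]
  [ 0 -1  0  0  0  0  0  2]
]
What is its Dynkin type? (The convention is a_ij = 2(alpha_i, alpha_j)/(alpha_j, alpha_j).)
The matrix has rank 8 with 2's on the diagonal. Reading the off-diagonal entries as Dynkin edges (a single edge where a_ij = a_ji = -1; a double or triple edge where a_ij * a_ji = 2 or 3), the diagram is a chain of 8 nodes with single edges (A_8). One simple-root ordering that puts it in standard form is (alpha_8, alpha_2, alpha_5, alpha_1, alpha_4, alpha_3, alpha_6, alpha_7). So the algebra is type A_8, i.e. sl(9).

A_8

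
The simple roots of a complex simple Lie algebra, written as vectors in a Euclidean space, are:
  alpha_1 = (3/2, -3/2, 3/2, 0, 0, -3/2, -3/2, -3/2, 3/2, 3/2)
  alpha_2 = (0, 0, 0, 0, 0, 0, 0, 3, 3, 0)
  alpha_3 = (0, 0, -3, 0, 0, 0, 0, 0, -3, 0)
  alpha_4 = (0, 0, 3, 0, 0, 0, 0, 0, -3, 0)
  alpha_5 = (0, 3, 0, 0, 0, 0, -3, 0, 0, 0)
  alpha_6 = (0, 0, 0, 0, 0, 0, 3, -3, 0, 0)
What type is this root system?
E_6

Compute the Cartan integers a_ij = 2(alpha_i, alpha_j)/(alpha_j, alpha_j); the resulting 6x6 Cartan matrix is
[[2, 0, -1, 0, 0, 0], [0, 2, -1, -1, 0, -1], [-1, -1, 2, 0, 0, 0], [0, -1, 0, 2, 0, 0], [0, 0, 0, 0, 2, -1], [0, -1, 0, 0, -1, 2]].
All simple roots have the same length, so the diagram is simply laced. The associated Dynkin diagram is a chain of 5 nodes with one extra node attached to the third node from one end (E_6), so the type is E_6.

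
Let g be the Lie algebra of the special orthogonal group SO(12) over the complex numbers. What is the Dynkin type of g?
This is so(12) with 12 even, which has dimension 12(12-1)/2 = 66 and rank 12/2 = 6. In the classification of classical Lie algebras, the orthogonal algebra so(2n) in an even number of variables has type D_n; here n = 6, so the Dynkin diagram is a chain of 4 nodes with a fork of two nodes at one end (D_6). Hence the type is D_6.

D_6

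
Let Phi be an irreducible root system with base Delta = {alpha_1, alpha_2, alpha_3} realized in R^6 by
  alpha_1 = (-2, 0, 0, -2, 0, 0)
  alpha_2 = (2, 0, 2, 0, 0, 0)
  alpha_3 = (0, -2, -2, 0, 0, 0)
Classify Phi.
type A_3

Compute the Cartan integers a_ij = 2(alpha_i, alpha_j)/(alpha_j, alpha_j); the resulting 3x3 Cartan matrix is
[[2, -1, 0], [-1, 2, -1], [0, -1, 2]].
All simple roots have the same length, so the diagram is simply laced. The associated Dynkin diagram is a chain of 3 nodes with single edges (A_3), so the type is A_3 (the algebra sl(4)).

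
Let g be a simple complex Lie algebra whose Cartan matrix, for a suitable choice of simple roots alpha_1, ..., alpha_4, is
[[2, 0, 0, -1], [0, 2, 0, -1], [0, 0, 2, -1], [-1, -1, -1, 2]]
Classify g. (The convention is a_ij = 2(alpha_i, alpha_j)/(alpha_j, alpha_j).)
type D_4

The matrix has rank 4 with 2's on the diagonal. Reading the off-diagonal entries as Dynkin edges (a single edge where a_ij = a_ji = -1; a double or triple edge where a_ij * a_ji = 2 or 3), the diagram is a chain of 2 nodes with a fork of two nodes at one end (D_4). One simple-root ordering that puts it in standard form is (alpha_1, alpha_4, alpha_3, alpha_2). So the algebra is type D_4, i.e. so(8).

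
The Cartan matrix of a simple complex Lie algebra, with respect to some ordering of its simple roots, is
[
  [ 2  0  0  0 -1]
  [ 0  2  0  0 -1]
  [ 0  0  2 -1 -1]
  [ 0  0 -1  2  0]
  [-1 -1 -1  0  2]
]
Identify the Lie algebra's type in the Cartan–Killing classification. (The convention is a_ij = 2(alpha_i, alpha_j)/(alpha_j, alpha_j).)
type D_5

The matrix has rank 5 with 2's on the diagonal. Reading the off-diagonal entries as Dynkin edges (a single edge where a_ij = a_ji = -1; a double or triple edge where a_ij * a_ji = 2 or 3), the diagram is a chain of 3 nodes with a fork of two nodes at one end (D_5). One simple-root ordering that puts it in standard form is (alpha_4, alpha_3, alpha_5, alpha_1, alpha_2). So the algebra is type D_5, i.e. so(10).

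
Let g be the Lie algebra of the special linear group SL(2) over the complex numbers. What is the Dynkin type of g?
A1

This is sl(2), which has dimension 2^2 - 1 = 3 and rank 2 - 1 = 1 (a Cartan subalgebra is the diagonal traceless matrices). In the classification of classical Lie algebras, the special linear algebra sl(n+1) has type A_n; here n = 1, so the Dynkin diagram is a chain of 1 nodes with single edges (A_1). Hence the type is A_1.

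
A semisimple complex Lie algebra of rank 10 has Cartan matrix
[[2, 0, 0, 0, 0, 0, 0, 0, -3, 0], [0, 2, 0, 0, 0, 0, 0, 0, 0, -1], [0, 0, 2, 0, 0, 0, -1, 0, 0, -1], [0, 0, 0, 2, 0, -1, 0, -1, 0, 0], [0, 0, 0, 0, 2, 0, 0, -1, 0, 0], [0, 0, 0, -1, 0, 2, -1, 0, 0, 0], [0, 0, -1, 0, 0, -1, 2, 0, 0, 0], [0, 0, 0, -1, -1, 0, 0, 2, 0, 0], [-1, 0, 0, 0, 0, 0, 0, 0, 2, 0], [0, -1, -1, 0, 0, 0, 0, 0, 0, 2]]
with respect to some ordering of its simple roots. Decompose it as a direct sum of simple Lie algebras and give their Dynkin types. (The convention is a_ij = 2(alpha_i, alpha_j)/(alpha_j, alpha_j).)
A_8 ⊕ G_2

The diagram associated to this matrix has two connected components: the simple roots {alpha_2, alpha_3, alpha_4, alpha_5, alpha_6, alpha_7, alpha_8, alpha_10} form a chain of 8 nodes with single edges (A_8), and {alpha_1, alpha_9} form two nodes joined by a triple edge (G_2). A semisimple Lie algebra decomposes uniquely as the direct sum of simple ideals, one per connected component of its Dynkin diagram, so g ≅ A_8 ⊕ G_2 (dimension 80 + 14 = 94).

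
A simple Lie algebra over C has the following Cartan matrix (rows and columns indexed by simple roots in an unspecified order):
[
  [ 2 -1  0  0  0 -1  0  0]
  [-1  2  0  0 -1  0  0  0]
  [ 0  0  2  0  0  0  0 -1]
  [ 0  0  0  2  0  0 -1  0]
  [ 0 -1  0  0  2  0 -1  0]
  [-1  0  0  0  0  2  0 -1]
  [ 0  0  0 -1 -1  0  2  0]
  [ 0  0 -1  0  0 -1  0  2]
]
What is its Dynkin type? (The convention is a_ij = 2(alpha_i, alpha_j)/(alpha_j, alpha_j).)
A_8 (sl(9))

The matrix has rank 8 with 2's on the diagonal. Reading the off-diagonal entries as Dynkin edges (a single edge where a_ij = a_ji = -1; a double or triple edge where a_ij * a_ji = 2 or 3), the diagram is a chain of 8 nodes with single edges (A_8). One simple-root ordering that puts it in standard form is (alpha_4, alpha_7, alpha_5, alpha_2, alpha_1, alpha_6, alpha_8, alpha_3). So the algebra is type A_8, i.e. sl(9).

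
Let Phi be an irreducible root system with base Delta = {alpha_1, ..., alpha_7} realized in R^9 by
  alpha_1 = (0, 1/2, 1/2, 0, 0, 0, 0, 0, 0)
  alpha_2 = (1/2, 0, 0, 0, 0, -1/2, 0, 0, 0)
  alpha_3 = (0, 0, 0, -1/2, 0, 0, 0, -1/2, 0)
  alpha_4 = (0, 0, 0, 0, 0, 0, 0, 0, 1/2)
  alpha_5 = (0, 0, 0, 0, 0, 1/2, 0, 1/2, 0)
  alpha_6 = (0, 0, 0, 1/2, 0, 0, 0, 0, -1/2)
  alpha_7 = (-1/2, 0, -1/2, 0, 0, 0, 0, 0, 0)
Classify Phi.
B_7 (so(15))

Compute the Cartan integers a_ij = 2(alpha_i, alpha_j)/(alpha_j, alpha_j); the resulting 7x7 Cartan matrix is
[[2, 0, 0, 0, 0, 0, -1], [0, 2, 0, 0, -1, 0, -1], [0, 0, 2, 0, -1, -1, 0], [0, 0, 0, 2, 0, -1, 0], [0, -1, -1, 0, 2, 0, 0], [0, 0, -1, -2, 0, 2, 0], [-1, -1, 0, 0, 0, 0, 2]].
The roots have two lengths (squared-length ratio 2:1); the short ones are alpha_{4}. The associated Dynkin diagram is a chain of 7 nodes with a double edge at one end; the terminal node there is the unique short simple root (B_7), so the type is B_7 (the algebra so(15)).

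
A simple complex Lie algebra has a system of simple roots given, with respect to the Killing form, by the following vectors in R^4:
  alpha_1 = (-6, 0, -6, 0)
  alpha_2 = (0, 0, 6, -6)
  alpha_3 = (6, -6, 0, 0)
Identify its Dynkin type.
Compute the Cartan integers a_ij = 2(alpha_i, alpha_j)/(alpha_j, alpha_j); the resulting 3x3 Cartan matrix is
[[2, -1, -1], [-1, 2, 0], [-1, 0, 2]].
All simple roots have the same length, so the diagram is simply laced. The associated Dynkin diagram is a chain of 3 nodes with single edges (A_3), so the type is A_3 (the algebra sl(4)).

A_3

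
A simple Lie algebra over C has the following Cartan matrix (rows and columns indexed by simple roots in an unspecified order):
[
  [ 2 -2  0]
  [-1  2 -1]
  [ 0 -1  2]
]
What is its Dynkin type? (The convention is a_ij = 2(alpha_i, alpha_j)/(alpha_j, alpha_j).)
The matrix has rank 3 with 2's on the diagonal. Reading the off-diagonal entries as Dynkin edges (a single edge where a_ij = a_ji = -1; a double or triple edge where a_ij * a_ji = 2 or 3), the diagram is a chain of 3 nodes with a double edge at one end; the terminal node there is the unique long simple root (C_3). One simple-root ordering that puts it in standard form is (alpha_3, alpha_2, alpha_1). So the algebra is type C_3, i.e. sp(6).

C_3 (sp(6))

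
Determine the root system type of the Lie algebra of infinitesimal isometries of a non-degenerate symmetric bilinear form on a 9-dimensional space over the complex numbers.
B4

This is so(9) with 9 odd, which has dimension 9(9-1)/2 = 36 and rank (9-1)/2 = 4. In the classification of classical Lie algebras, the orthogonal algebra so(2n+1) in an odd number of variables has type B_n; here n = 4, so the Dynkin diagram is a chain of 4 nodes with a double edge at one end; the terminal node there is the unique short simple root (B_4). Hence the type is B_4.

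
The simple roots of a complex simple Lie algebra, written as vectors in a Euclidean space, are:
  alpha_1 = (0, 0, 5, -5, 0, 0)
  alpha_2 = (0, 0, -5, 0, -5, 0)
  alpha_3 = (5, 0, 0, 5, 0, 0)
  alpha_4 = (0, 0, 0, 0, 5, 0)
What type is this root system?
B4

Compute the Cartan integers a_ij = 2(alpha_i, alpha_j)/(alpha_j, alpha_j); the resulting 4x4 Cartan matrix is
[[2, -1, -1, 0], [-1, 2, 0, -2], [-1, 0, 2, 0], [0, -1, 0, 2]].
The roots have two lengths (squared-length ratio 2:1); the short ones are alpha_{4}. The associated Dynkin diagram is a chain of 4 nodes with a double edge at one end; the terminal node there is the unique short simple root (B_4), so the type is B_4 (the algebra so(9)).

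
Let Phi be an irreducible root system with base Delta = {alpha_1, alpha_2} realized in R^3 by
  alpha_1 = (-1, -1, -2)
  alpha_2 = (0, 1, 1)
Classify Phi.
Compute the Cartan integers a_ij = 2(alpha_i, alpha_j)/(alpha_j, alpha_j); the resulting 2x2 Cartan matrix is
[[2, -3], [-1, 2]].
The roots have two lengths (squared-length ratio 3:1); the short ones are alpha_{2}. The associated Dynkin diagram is two nodes joined by a triple edge (G_2), so the type is G_2.

type G_2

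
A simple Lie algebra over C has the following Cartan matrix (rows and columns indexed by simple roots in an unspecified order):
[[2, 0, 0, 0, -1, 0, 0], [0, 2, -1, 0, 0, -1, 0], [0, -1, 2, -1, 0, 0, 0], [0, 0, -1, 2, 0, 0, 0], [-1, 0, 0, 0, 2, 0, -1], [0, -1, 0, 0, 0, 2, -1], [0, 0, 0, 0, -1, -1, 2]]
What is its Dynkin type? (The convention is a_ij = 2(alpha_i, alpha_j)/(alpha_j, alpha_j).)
The matrix has rank 7 with 2's on the diagonal. Reading the off-diagonal entries as Dynkin edges (a single edge where a_ij = a_ji = -1; a double or triple edge where a_ij * a_ji = 2 or 3), the diagram is a chain of 7 nodes with single edges (A_7). One simple-root ordering that puts it in standard form is (alpha_4, alpha_3, alpha_2, alpha_6, alpha_7, alpha_5, alpha_1). So the algebra is type A_7, i.e. sl(8).

A_7 (sl(8))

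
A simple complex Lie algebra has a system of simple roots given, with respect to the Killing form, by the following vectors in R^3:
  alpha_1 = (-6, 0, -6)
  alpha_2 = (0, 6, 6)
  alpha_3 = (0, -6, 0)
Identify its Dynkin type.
B_3 (so(7))

Compute the Cartan integers a_ij = 2(alpha_i, alpha_j)/(alpha_j, alpha_j); the resulting 3x3 Cartan matrix is
[[2, -1, 0], [-1, 2, -2], [0, -1, 2]].
The roots have two lengths (squared-length ratio 2:1); the short ones are alpha_{3}. The associated Dynkin diagram is a chain of 3 nodes with a double edge at one end; the terminal node there is the unique short simple root (B_3), so the type is B_3 (the algebra so(7)).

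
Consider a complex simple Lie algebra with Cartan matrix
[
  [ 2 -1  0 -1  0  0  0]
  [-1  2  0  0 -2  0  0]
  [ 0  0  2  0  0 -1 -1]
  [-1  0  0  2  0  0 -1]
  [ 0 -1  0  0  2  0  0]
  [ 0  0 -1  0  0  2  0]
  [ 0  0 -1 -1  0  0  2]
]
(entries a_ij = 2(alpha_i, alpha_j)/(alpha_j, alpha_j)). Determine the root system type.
The matrix has rank 7 with 2's on the diagonal. Reading the off-diagonal entries as Dynkin edges (a single edge where a_ij = a_ji = -1; a double or triple edge where a_ij * a_ji = 2 or 3), the diagram is a chain of 7 nodes with a double edge at one end; the terminal node there is the unique short simple root (B_7). One simple-root ordering that puts it in standard form is (alpha_6, alpha_3, alpha_7, alpha_4, alpha_1, alpha_2, alpha_5). So the algebra is type B_7, i.e. so(15).

B_7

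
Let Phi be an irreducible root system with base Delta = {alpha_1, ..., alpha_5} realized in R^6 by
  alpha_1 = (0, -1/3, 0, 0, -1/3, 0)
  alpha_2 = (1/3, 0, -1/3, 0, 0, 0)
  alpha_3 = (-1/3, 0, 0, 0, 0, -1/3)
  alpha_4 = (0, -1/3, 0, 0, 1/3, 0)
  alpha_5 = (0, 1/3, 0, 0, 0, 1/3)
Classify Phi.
Compute the Cartan integers a_ij = 2(alpha_i, alpha_j)/(alpha_j, alpha_j); the resulting 5x5 Cartan matrix is
[[2, 0, 0, 0, -1], [0, 2, -1, 0, 0], [0, -1, 2, 0, -1], [0, 0, 0, 2, -1], [-1, 0, -1, -1, 2]].
All simple roots have the same length, so the diagram is simply laced. The associated Dynkin diagram is a chain of 3 nodes with a fork of two nodes at one end (D_5), so the type is D_5 (the algebra so(10)).

D5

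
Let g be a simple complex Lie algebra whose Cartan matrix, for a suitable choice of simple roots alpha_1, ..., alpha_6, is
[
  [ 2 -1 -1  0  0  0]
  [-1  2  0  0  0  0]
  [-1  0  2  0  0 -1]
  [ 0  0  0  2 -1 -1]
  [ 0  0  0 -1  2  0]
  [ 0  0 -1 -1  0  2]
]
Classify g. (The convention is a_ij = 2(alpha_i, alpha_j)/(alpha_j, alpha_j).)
The matrix has rank 6 with 2's on the diagonal. Reading the off-diagonal entries as Dynkin edges (a single edge where a_ij = a_ji = -1; a double or triple edge where a_ij * a_ji = 2 or 3), the diagram is a chain of 6 nodes with single edges (A_6). One simple-root ordering that puts it in standard form is (alpha_2, alpha_1, alpha_3, alpha_6, alpha_4, alpha_5). So the algebra is type A_6, i.e. sl(7).

type A_6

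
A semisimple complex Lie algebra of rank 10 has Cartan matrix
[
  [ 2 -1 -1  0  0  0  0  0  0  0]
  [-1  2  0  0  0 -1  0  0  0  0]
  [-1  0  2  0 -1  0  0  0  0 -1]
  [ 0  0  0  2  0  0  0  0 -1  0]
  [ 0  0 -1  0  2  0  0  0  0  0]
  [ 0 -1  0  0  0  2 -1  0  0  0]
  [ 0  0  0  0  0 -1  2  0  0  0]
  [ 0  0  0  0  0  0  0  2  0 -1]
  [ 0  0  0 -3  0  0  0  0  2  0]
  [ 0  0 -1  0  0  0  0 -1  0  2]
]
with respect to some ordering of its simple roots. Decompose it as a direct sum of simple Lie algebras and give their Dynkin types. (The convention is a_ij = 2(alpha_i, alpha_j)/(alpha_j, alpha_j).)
The diagram associated to this matrix has two connected components: the simple roots {alpha_1, alpha_2, alpha_3, alpha_5, alpha_6, alpha_7, alpha_8, alpha_10} form a chain of 7 nodes with one extra node attached to the third node from one end (E_8), and {alpha_4, alpha_9} form two nodes joined by a triple edge (G_2). A semisimple Lie algebra decomposes uniquely as the direct sum of simple ideals, one per connected component of its Dynkin diagram, so g ≅ E_8 ⊕ G_2 (dimension 248 + 14 = 262).

E8 ⊕ G2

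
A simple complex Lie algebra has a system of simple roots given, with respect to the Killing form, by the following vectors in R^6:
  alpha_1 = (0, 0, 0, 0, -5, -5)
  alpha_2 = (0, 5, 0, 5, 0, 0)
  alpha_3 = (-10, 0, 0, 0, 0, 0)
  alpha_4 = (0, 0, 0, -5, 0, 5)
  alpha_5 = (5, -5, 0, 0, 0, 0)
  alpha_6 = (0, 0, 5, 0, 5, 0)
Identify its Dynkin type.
Compute the Cartan integers a_ij = 2(alpha_i, alpha_j)/(alpha_j, alpha_j); the resulting 6x6 Cartan matrix is
[[2, 0, 0, -1, 0, -1], [0, 2, 0, -1, -1, 0], [0, 0, 2, 0, -2, 0], [-1, -1, 0, 2, 0, 0], [0, -1, -1, 0, 2, 0], [-1, 0, 0, 0, 0, 2]].
The roots have two lengths (squared-length ratio 2:1); the short ones are alpha_{1,2,4,5,6}. The associated Dynkin diagram is a chain of 6 nodes with a double edge at one end; the terminal node there is the unique long simple root (C_6), so the type is C_6 (the algebra sp(12)).

type C_6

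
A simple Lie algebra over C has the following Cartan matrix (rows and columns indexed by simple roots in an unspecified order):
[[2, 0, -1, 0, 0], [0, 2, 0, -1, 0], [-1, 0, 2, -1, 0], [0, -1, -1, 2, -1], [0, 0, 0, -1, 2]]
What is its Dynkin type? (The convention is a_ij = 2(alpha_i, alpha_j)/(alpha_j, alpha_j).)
The matrix has rank 5 with 2's on the diagonal. Reading the off-diagonal entries as Dynkin edges (a single edge where a_ij = a_ji = -1; a double or triple edge where a_ij * a_ji = 2 or 3), the diagram is a chain of 3 nodes with a fork of two nodes at one end (D_5). One simple-root ordering that puts it in standard form is (alpha_1, alpha_3, alpha_4, alpha_2, alpha_5). So the algebra is type D_5, i.e. so(10).

D_5 (so(10))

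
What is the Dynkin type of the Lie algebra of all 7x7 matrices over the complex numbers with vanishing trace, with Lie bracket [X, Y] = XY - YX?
A6

This is sl(7), which has dimension 7^2 - 1 = 48 and rank 7 - 1 = 6 (a Cartan subalgebra is the diagonal traceless matrices). In the classification of classical Lie algebras, the special linear algebra sl(n+1) has type A_n; here n = 6, so the Dynkin diagram is a chain of 6 nodes with single edges (A_6). Hence the type is A_6.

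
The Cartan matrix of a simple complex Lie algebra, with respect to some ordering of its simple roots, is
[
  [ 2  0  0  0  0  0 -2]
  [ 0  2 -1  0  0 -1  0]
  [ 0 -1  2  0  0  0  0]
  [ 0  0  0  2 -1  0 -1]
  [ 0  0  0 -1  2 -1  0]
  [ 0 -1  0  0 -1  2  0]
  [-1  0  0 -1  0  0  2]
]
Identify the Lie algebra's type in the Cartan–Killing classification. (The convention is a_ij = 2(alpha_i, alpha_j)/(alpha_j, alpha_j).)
C7

The matrix has rank 7 with 2's on the diagonal. Reading the off-diagonal entries as Dynkin edges (a single edge where a_ij = a_ji = -1; a double or triple edge where a_ij * a_ji = 2 or 3), the diagram is a chain of 7 nodes with a double edge at one end; the terminal node there is the unique long simple root (C_7). One simple-root ordering that puts it in standard form is (alpha_3, alpha_2, alpha_6, alpha_5, alpha_4, alpha_7, alpha_1). So the algebra is type C_7, i.e. sp(14).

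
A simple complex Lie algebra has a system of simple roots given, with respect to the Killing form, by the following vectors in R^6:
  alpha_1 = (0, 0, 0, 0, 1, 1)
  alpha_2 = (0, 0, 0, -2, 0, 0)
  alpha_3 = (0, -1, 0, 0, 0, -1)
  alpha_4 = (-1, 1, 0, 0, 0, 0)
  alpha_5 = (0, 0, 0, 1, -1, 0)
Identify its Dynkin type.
C5

Compute the Cartan integers a_ij = 2(alpha_i, alpha_j)/(alpha_j, alpha_j); the resulting 5x5 Cartan matrix is
[[2, 0, -1, 0, -1], [0, 2, 0, 0, -2], [-1, 0, 2, -1, 0], [0, 0, -1, 2, 0], [-1, -1, 0, 0, 2]].
The roots have two lengths (squared-length ratio 2:1); the short ones are alpha_{1,3,4,5}. The associated Dynkin diagram is a chain of 5 nodes with a double edge at one end; the terminal node there is the unique long simple root (C_5), so the type is C_5 (the algebra sp(10)).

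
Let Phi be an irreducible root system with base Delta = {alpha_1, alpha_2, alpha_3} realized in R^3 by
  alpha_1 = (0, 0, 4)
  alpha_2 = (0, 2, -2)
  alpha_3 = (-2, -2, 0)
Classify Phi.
C3

Compute the Cartan integers a_ij = 2(alpha_i, alpha_j)/(alpha_j, alpha_j); the resulting 3x3 Cartan matrix is
[[2, -2, 0], [-1, 2, -1], [0, -1, 2]].
The roots have two lengths (squared-length ratio 2:1); the short ones are alpha_{2,3}. The associated Dynkin diagram is a chain of 3 nodes with a double edge at one end; the terminal node there is the unique long simple root (C_3), so the type is C_3 (the algebra sp(6)).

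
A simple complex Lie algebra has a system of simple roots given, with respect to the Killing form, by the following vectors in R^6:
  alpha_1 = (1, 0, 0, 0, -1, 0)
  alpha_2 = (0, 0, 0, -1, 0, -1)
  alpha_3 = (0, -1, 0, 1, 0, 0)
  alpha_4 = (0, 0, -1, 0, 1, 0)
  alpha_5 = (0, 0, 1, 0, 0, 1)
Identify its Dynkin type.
Compute the Cartan integers a_ij = 2(alpha_i, alpha_j)/(alpha_j, alpha_j); the resulting 5x5 Cartan matrix is
[[2, 0, 0, -1, 0], [0, 2, -1, 0, -1], [0, -1, 2, 0, 0], [-1, 0, 0, 2, -1], [0, -1, 0, -1, 2]].
All simple roots have the same length, so the diagram is simply laced. The associated Dynkin diagram is a chain of 5 nodes with single edges (A_5), so the type is A_5 (the algebra sl(6)).

A5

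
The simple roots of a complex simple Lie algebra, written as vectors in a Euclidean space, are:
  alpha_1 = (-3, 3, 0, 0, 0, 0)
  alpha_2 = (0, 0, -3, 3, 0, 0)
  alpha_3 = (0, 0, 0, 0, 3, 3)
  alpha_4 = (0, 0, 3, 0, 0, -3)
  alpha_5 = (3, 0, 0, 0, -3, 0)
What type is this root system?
A_5

Compute the Cartan integers a_ij = 2(alpha_i, alpha_j)/(alpha_j, alpha_j); the resulting 5x5 Cartan matrix is
[[2, 0, 0, 0, -1], [0, 2, 0, -1, 0], [0, 0, 2, -1, -1], [0, -1, -1, 2, 0], [-1, 0, -1, 0, 2]].
All simple roots have the same length, so the diagram is simply laced. The associated Dynkin diagram is a chain of 5 nodes with single edges (A_5), so the type is A_5 (the algebra sl(6)).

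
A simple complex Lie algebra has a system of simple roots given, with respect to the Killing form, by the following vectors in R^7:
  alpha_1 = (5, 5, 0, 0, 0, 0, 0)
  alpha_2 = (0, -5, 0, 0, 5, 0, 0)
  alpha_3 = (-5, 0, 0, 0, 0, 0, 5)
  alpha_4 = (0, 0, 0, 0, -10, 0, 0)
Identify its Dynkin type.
C4

Compute the Cartan integers a_ij = 2(alpha_i, alpha_j)/(alpha_j, alpha_j); the resulting 4x4 Cartan matrix is
[[2, -1, -1, 0], [-1, 2, 0, -1], [-1, 0, 2, 0], [0, -2, 0, 2]].
The roots have two lengths (squared-length ratio 2:1); the short ones are alpha_{1,2,3}. The associated Dynkin diagram is a chain of 4 nodes with a double edge at one end; the terminal node there is the unique long simple root (C_4), so the type is C_4 (the algebra sp(8)).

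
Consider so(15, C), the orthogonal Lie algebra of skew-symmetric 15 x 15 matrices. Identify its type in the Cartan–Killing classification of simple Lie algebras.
B_7

This is so(15) with 15 odd, which has dimension 15(15-1)/2 = 105 and rank (15-1)/2 = 7. In the classification of classical Lie algebras, the orthogonal algebra so(2n+1) in an odd number of variables has type B_n; here n = 7, so the Dynkin diagram is a chain of 7 nodes with a double edge at one end; the terminal node there is the unique short simple root (B_7). Hence the type is B_7.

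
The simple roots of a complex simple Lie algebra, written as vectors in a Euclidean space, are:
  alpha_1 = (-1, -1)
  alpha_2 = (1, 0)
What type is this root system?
Compute the Cartan integers a_ij = 2(alpha_i, alpha_j)/(alpha_j, alpha_j); the resulting 2x2 Cartan matrix is
[[2, -2], [-1, 2]].
The roots have two lengths (squared-length ratio 2:1); the short ones are alpha_{2}. The associated Dynkin diagram is a chain of 2 nodes with a double edge at one end; the terminal node there is the unique short simple root (B_2), so the type is B_2 (the algebra so(5)).

B_2 (so(5))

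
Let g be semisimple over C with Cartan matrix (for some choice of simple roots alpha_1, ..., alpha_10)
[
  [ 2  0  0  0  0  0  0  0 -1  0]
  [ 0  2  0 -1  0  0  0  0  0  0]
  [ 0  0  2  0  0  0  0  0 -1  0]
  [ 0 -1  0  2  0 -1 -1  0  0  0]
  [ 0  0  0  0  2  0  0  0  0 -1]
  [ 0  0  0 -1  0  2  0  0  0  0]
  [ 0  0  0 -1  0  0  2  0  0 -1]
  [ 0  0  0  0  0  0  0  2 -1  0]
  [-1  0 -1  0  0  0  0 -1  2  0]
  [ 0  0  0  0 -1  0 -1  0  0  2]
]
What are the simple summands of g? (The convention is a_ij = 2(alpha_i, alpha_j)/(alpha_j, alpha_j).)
The diagram associated to this matrix has two connected components: the simple roots {alpha_1, alpha_3, alpha_8, alpha_9} form a chain of 2 nodes with a fork of two nodes at one end (D_4), and {alpha_2, alpha_4, alpha_5, alpha_6, alpha_7, alpha_10} form a chain of 4 nodes with a fork of two nodes at one end (D_6). A semisimple Lie algebra decomposes uniquely as the direct sum of simple ideals, one per connected component of its Dynkin diagram, so g ≅ D_4 ⊕ D_6 (dimension 28 + 66 = 94).

D_4 ⊕ D_6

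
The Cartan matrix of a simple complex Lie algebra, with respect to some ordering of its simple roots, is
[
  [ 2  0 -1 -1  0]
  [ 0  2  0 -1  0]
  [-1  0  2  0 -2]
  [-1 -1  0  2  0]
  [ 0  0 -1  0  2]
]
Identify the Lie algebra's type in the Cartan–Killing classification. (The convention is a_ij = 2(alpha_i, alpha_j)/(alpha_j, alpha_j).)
B_5 (so(11))

The matrix has rank 5 with 2's on the diagonal. Reading the off-diagonal entries as Dynkin edges (a single edge where a_ij = a_ji = -1; a double or triple edge where a_ij * a_ji = 2 or 3), the diagram is a chain of 5 nodes with a double edge at one end; the terminal node there is the unique short simple root (B_5). One simple-root ordering that puts it in standard form is (alpha_2, alpha_4, alpha_1, alpha_3, alpha_5). So the algebra is type B_5, i.e. so(11).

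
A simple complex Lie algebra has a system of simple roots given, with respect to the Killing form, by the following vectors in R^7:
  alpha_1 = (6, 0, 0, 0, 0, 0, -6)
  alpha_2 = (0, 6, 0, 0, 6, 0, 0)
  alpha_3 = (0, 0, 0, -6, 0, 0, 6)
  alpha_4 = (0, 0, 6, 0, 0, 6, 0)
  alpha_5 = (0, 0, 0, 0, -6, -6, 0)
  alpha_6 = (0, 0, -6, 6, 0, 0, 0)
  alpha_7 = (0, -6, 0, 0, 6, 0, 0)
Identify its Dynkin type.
D_7 (so(14))

Compute the Cartan integers a_ij = 2(alpha_i, alpha_j)/(alpha_j, alpha_j); the resulting 7x7 Cartan matrix is
[[2, 0, -1, 0, 0, 0, 0], [0, 2, 0, 0, -1, 0, 0], [-1, 0, 2, 0, 0, -1, 0], [0, 0, 0, 2, -1, -1, 0], [0, -1, 0, -1, 2, 0, -1], [0, 0, -1, -1, 0, 2, 0], [0, 0, 0, 0, -1, 0, 2]].
All simple roots have the same length, so the diagram is simply laced. The associated Dynkin diagram is a chain of 5 nodes with a fork of two nodes at one end (D_7), so the type is D_7 (the algebra so(14)).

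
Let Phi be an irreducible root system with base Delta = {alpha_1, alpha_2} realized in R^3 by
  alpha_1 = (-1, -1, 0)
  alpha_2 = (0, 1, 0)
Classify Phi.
Compute the Cartan integers a_ij = 2(alpha_i, alpha_j)/(alpha_j, alpha_j); the resulting 2x2 Cartan matrix is
[[2, -2], [-1, 2]].
The roots have two lengths (squared-length ratio 2:1); the short ones are alpha_{2}. The associated Dynkin diagram is a chain of 2 nodes with a double edge at one end; the terminal node there is the unique short simple root (B_2), so the type is B_2 (the algebra so(5)).

type B_2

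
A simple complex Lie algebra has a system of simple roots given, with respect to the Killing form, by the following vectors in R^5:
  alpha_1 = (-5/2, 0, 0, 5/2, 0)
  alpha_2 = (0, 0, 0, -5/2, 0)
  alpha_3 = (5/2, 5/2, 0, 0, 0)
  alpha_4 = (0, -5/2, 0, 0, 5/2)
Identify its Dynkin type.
B_4

Compute the Cartan integers a_ij = 2(alpha_i, alpha_j)/(alpha_j, alpha_j); the resulting 4x4 Cartan matrix is
[[2, -2, -1, 0], [-1, 2, 0, 0], [-1, 0, 2, -1], [0, 0, -1, 2]].
The roots have two lengths (squared-length ratio 2:1); the short ones are alpha_{2}. The associated Dynkin diagram is a chain of 4 nodes with a double edge at one end; the terminal node there is the unique short simple root (B_4), so the type is B_4 (the algebra so(9)).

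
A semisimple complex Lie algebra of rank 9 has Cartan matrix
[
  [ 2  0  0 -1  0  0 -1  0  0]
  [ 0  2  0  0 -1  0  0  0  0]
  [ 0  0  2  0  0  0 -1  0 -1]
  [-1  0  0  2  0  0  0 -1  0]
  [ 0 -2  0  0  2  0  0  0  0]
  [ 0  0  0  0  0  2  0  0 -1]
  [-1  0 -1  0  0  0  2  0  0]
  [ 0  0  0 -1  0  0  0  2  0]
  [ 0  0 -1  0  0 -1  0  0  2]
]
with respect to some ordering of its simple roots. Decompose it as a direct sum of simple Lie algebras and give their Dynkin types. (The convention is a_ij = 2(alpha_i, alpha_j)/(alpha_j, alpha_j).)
The diagram associated to this matrix has two connected components: the simple roots {alpha_1, alpha_3, alpha_4, alpha_6, alpha_7, alpha_8, alpha_9} form a chain of 7 nodes with single edges (A_7), and {alpha_2, alpha_5} form a chain of 2 nodes with a double edge at one end; the terminal node there is the unique short simple root (B_2). A semisimple Lie algebra decomposes uniquely as the direct sum of simple ideals, one per connected component of its Dynkin diagram, so g ≅ A_7 ⊕ B_2 (dimension 63 + 10 = 73).

A_7 (sl(8)) ⊕ B_2 (so(5))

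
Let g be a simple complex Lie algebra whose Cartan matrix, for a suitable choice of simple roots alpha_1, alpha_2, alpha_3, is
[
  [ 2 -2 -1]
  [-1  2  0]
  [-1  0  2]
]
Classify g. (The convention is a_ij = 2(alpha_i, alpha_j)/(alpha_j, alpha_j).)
B3

The matrix has rank 3 with 2's on the diagonal. Reading the off-diagonal entries as Dynkin edges (a single edge where a_ij = a_ji = -1; a double or triple edge where a_ij * a_ji = 2 or 3), the diagram is a chain of 3 nodes with a double edge at one end; the terminal node there is the unique short simple root (B_3). One simple-root ordering that puts it in standard form is (alpha_3, alpha_1, alpha_2). So the algebra is type B_3, i.e. so(7).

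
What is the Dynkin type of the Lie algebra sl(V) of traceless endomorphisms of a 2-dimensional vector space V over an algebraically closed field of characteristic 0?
type A_1

This is sl(2), which has dimension 2^2 - 1 = 3 and rank 2 - 1 = 1 (a Cartan subalgebra is the diagonal traceless matrices). In the classification of classical Lie algebras, the special linear algebra sl(n+1) has type A_n; here n = 1, so the Dynkin diagram is a chain of 1 nodes with single edges (A_1). Hence the type is A_1.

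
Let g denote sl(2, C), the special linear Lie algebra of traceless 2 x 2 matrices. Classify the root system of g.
This is sl(2), which has dimension 2^2 - 1 = 3 and rank 2 - 1 = 1 (a Cartan subalgebra is the diagonal traceless matrices). In the classification of classical Lie algebras, the special linear algebra sl(n+1) has type A_n; here n = 1, so the Dynkin diagram is a chain of 1 nodes with single edges (A_1). Hence the type is A_1.

A1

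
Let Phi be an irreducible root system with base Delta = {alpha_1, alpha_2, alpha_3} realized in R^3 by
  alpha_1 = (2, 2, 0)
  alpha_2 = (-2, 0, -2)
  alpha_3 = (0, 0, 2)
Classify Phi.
type B_3

Compute the Cartan integers a_ij = 2(alpha_i, alpha_j)/(alpha_j, alpha_j); the resulting 3x3 Cartan matrix is
[[2, -1, 0], [-1, 2, -2], [0, -1, 2]].
The roots have two lengths (squared-length ratio 2:1); the short ones are alpha_{3}. The associated Dynkin diagram is a chain of 3 nodes with a double edge at one end; the terminal node there is the unique short simple root (B_3), so the type is B_3 (the algebra so(7)).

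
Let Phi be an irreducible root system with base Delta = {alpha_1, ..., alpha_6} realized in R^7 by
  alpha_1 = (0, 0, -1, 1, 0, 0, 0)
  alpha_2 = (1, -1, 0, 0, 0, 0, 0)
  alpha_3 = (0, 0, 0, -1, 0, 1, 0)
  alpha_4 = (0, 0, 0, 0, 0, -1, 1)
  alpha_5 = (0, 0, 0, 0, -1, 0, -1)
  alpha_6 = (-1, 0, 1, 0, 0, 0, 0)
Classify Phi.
A_6 (sl(7))

Compute the Cartan integers a_ij = 2(alpha_i, alpha_j)/(alpha_j, alpha_j); the resulting 6x6 Cartan matrix is
[[2, 0, -1, 0, 0, -1], [0, 2, 0, 0, 0, -1], [-1, 0, 2, -1, 0, 0], [0, 0, -1, 2, -1, 0], [0, 0, 0, -1, 2, 0], [-1, -1, 0, 0, 0, 2]].
All simple roots have the same length, so the diagram is simply laced. The associated Dynkin diagram is a chain of 6 nodes with single edges (A_6), so the type is A_6 (the algebra sl(7)).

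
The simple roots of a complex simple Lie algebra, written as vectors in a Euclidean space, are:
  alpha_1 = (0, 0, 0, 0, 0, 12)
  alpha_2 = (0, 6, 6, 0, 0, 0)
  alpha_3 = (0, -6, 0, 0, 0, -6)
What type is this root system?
C_3

Compute the Cartan integers a_ij = 2(alpha_i, alpha_j)/(alpha_j, alpha_j); the resulting 3x3 Cartan matrix is
[[2, 0, -2], [0, 2, -1], [-1, -1, 2]].
The roots have two lengths (squared-length ratio 2:1); the short ones are alpha_{2,3}. The associated Dynkin diagram is a chain of 3 nodes with a double edge at one end; the terminal node there is the unique long simple root (C_3), so the type is C_3 (the algebra sp(6)).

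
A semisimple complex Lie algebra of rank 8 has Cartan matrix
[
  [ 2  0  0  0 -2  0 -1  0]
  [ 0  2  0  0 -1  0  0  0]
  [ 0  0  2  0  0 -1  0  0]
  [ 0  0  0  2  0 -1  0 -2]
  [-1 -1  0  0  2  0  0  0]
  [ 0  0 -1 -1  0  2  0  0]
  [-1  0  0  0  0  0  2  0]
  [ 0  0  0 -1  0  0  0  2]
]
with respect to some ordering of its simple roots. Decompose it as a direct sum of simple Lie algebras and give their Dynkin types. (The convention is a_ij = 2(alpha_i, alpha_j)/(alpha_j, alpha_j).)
type B_4 ⊕ type F_4

The diagram associated to this matrix has two connected components: the simple roots {alpha_3, alpha_4, alpha_6, alpha_8} form a chain of 4 nodes with a double edge at one end; the terminal node there is the unique short simple root (B_4), and {alpha_1, alpha_2, alpha_5, alpha_7} form a chain of 4 nodes with a double edge between the middle two (F_4). A semisimple Lie algebra decomposes uniquely as the direct sum of simple ideals, one per connected component of its Dynkin diagram, so g ≅ B_4 ⊕ F_4 (dimension 36 + 52 = 88).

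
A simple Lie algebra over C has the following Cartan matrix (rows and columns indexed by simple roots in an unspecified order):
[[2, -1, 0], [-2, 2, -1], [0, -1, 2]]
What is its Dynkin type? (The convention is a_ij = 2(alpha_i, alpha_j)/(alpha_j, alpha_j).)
The matrix has rank 3 with 2's on the diagonal. Reading the off-diagonal entries as Dynkin edges (a single edge where a_ij = a_ji = -1; a double or triple edge where a_ij * a_ji = 2 or 3), the diagram is a chain of 3 nodes with a double edge at one end; the terminal node there is the unique short simple root (B_3). One simple-root ordering that puts it in standard form is (alpha_3, alpha_2, alpha_1). So the algebra is type B_3, i.e. so(7).

B_3 (so(7))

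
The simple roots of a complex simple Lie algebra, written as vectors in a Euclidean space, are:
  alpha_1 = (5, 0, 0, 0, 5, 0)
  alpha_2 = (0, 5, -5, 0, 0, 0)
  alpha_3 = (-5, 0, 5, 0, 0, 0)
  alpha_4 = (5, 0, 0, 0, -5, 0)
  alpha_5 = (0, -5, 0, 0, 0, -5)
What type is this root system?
Compute the Cartan integers a_ij = 2(alpha_i, alpha_j)/(alpha_j, alpha_j); the resulting 5x5 Cartan matrix is
[[2, 0, -1, 0, 0], [0, 2, -1, 0, -1], [-1, -1, 2, -1, 0], [0, 0, -1, 2, 0], [0, -1, 0, 0, 2]].
All simple roots have the same length, so the diagram is simply laced. The associated Dynkin diagram is a chain of 3 nodes with a fork of two nodes at one end (D_5), so the type is D_5 (the algebra so(10)).

type D_5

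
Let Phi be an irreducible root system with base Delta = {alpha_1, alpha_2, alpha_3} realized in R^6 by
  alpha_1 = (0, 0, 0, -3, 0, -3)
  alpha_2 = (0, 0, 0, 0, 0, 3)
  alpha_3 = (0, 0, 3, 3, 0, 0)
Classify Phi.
Compute the Cartan integers a_ij = 2(alpha_i, alpha_j)/(alpha_j, alpha_j); the resulting 3x3 Cartan matrix is
[[2, -2, -1], [-1, 2, 0], [-1, 0, 2]].
The roots have two lengths (squared-length ratio 2:1); the short ones are alpha_{2}. The associated Dynkin diagram is a chain of 3 nodes with a double edge at one end; the terminal node there is the unique short simple root (B_3), so the type is B_3 (the algebra so(7)).

B3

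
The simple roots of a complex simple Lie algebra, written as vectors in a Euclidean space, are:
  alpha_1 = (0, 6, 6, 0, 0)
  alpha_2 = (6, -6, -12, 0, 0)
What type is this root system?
Compute the Cartan integers a_ij = 2(alpha_i, alpha_j)/(alpha_j, alpha_j); the resulting 2x2 Cartan matrix is
[[2, -1], [-3, 2]].
The roots have two lengths (squared-length ratio 3:1); the short ones are alpha_{1}. The associated Dynkin diagram is two nodes joined by a triple edge (G_2), so the type is G_2.

type G_2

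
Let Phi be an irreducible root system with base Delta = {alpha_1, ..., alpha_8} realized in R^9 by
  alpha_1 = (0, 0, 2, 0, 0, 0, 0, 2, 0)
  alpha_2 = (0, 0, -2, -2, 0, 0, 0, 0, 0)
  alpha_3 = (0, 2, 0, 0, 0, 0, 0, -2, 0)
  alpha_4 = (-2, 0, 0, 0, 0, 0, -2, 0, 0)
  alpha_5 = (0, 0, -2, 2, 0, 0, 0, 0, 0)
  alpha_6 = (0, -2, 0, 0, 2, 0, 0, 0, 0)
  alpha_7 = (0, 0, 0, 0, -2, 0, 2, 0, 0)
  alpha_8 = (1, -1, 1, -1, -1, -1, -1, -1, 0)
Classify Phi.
Compute the Cartan integers a_ij = 2(alpha_i, alpha_j)/(alpha_j, alpha_j); the resulting 8x8 Cartan matrix is
[[2, -1, -1, 0, -1, 0, 0, 0], [-1, 2, 0, 0, 0, 0, 0, 0], [-1, 0, 2, 0, 0, -1, 0, 0], [0, 0, 0, 2, 0, 0, -1, 0], [-1, 0, 0, 0, 2, 0, 0, -1], [0, 0, -1, 0, 0, 2, -1, 0], [0, 0, 0, -1, 0, -1, 2, 0], [0, 0, 0, 0, -1, 0, 0, 2]].
All simple roots have the same length, so the diagram is simply laced. The associated Dynkin diagram is a chain of 7 nodes with one extra node attached to the third node from one end (E_8), so the type is E_8.

E_8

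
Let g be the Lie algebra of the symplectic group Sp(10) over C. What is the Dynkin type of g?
This is sp(10), which has dimension 10(10+1)/2 = 55 and rank 10/2 = 5. In the classification of classical Lie algebras, the symplectic algebra sp(2n) has type C_n; here n = 5, so the Dynkin diagram is a chain of 5 nodes with a double edge at one end; the terminal node there is the unique long simple root (C_5). Hence the type is C_5.

C_5 (sp(10))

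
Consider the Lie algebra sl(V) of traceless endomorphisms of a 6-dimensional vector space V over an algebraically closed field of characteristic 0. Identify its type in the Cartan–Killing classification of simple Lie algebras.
This is sl(6), which has dimension 6^2 - 1 = 35 and rank 6 - 1 = 5 (a Cartan subalgebra is the diagonal traceless matrices). In the classification of classical Lie algebras, the special linear algebra sl(n+1) has type A_n; here n = 5, so the Dynkin diagram is a chain of 5 nodes with single edges (A_5). Hence the type is A_5.

type A_5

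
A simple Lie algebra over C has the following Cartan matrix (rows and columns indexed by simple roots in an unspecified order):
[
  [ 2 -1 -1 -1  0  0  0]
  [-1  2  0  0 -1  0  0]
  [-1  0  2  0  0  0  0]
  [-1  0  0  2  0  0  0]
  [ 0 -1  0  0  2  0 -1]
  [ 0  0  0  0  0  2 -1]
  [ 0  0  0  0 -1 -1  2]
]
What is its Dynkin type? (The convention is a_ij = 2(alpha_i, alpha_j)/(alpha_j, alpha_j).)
The matrix has rank 7 with 2's on the diagonal. Reading the off-diagonal entries as Dynkin edges (a single edge where a_ij = a_ji = -1; a double or triple edge where a_ij * a_ji = 2 or 3), the diagram is a chain of 5 nodes with a fork of two nodes at one end (D_7). One simple-root ordering that puts it in standard form is (alpha_6, alpha_7, alpha_5, alpha_2, alpha_1, alpha_4, alpha_3). So the algebra is type D_7, i.e. so(14).

D7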